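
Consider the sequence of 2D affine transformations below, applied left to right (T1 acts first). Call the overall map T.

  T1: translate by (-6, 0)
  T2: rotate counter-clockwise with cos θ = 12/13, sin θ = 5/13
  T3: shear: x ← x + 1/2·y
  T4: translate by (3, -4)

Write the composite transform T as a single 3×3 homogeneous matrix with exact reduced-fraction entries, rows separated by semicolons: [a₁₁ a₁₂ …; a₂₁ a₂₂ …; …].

T = [29/26 1/13 -48/13; 5/13 12/13 -82/13; 0 0 1]

T1 = [1 0 -6; 0 1 0; 0 0 1]
T2·T1 = [12/13 -5/13 -72/13; 5/13 12/13 -30/13; 0 0 1]
T3·…·T1 = [29/26 1/13 -87/13; 5/13 12/13 -30/13; 0 0 1]
T4·…·T1 = [29/26 1/13 -48/13; 5/13 12/13 -82/13; 0 0 1]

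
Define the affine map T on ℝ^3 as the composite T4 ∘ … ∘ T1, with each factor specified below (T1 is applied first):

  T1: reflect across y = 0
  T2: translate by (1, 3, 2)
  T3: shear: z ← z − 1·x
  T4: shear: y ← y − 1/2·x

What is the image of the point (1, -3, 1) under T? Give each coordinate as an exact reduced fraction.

T(p) = (2, 5, 1)

T1 reflect across y = 0: (1, -3, 1) → (1, 3, 1)
T2 translate by (1, 3, 2): (1, 3, 1) → (2, 6, 3)
T3 shear: z ← z − 1·x: (2, 6, 3) → (2, 6, 1)
T4 shear: y ← y − 1/2·x: (2, 6, 1) → (2, 5, 1)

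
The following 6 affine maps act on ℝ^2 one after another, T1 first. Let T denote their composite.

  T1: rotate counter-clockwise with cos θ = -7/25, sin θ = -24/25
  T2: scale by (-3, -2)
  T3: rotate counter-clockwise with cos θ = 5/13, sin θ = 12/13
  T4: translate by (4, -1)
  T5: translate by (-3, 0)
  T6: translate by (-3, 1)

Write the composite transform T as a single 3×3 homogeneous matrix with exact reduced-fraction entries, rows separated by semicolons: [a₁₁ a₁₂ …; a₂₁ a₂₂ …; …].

T = [-471/325 -528/325 -2; 492/325 -794/325 0; 0 0 1]

T1 = [-7/25 24/25 0; -24/25 -7/25 0; 0 0 1]
T2·T1 = [21/25 -72/25 0; 48/25 14/25 0; 0 0 1]
T3·…·T1 = [-471/325 -528/325 0; 492/325 -794/325 0; 0 0 1]
T4·…·T1 = [-471/325 -528/325 4; 492/325 -794/325 -1; 0 0 1]
T5·…·T1 = [-471/325 -528/325 1; 492/325 -794/325 -1; 0 0 1]
T6·…·T1 = [-471/325 -528/325 -2; 492/325 -794/325 0; 0 0 1]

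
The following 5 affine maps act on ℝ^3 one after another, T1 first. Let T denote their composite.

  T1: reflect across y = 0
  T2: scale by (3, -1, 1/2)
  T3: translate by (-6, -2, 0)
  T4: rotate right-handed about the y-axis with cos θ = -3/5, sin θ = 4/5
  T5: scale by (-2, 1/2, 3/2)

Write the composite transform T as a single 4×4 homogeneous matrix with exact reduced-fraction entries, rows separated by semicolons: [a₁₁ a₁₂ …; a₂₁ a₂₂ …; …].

T = [18/5 0 -4/5 -36/5; 0 1/2 0 -1; -18/5 0 -9/20 36/5; 0 0 0 1]

T1 = [1 0 0 0; 0 -1 0 0; 0 0 1 0; 0 0 0 1]
T2·T1 = [3 0 0 0; 0 1 0 0; 0 0 1/2 0; 0 0 0 1]
T3·…·T1 = [3 0 0 -6; 0 1 0 -2; 0 0 1/2 0; 0 0 0 1]
T4·…·T1 = [-9/5 0 2/5 18/5; 0 1 0 -2; -12/5 0 -3/10 24/5; 0 0 0 1]
T5·…·T1 = [18/5 0 -4/5 -36/5; 0 1/2 0 -1; -18/5 0 -9/20 36/5; 0 0 0 1]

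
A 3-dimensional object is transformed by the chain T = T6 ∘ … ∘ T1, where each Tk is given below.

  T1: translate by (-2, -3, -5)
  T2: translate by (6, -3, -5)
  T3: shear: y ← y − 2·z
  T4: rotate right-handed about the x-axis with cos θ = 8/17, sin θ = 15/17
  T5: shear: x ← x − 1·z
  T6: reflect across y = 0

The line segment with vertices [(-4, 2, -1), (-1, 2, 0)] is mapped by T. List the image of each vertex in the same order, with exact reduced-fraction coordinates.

T1 translate by (-2, -3, -5): (-4, 2, -1) → (-6, -1, -6); (-1, 2, 0) → (-3, -1, -5)
T2 translate by (6, -3, -5): (-6, -1, -6) → (0, -4, -11); (-3, -1, -5) → (3, -4, -10)
T3 shear: y ← y − 2·z: (0, -4, -11) → (0, 18, -11); (3, -4, -10) → (3, 16, -10)
T4 rotate right-handed about the x-axis with cos θ = 8/17, sin θ = 15/17: (0, 18, -11) → (0, 309/17, 182/17); (3, 16, -10) → (3, 278/17, 160/17)
T5 shear: x ← x − 1·z: (0, 309/17, 182/17) → (-182/17, 309/17, 182/17); (3, 278/17, 160/17) → (-109/17, 278/17, 160/17)
T6 reflect across y = 0: (-182/17, 309/17, 182/17) → (-182/17, -309/17, 182/17); (-109/17, 278/17, 160/17) → (-109/17, -278/17, 160/17)

image vertices: (-182/17, -309/17, 182/17), (-109/17, -278/17, 160/17)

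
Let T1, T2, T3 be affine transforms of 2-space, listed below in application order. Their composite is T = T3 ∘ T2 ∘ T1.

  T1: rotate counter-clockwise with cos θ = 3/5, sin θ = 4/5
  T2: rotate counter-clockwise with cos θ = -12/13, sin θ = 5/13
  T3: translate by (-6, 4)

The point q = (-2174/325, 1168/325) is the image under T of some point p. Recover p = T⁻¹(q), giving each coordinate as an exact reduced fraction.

T1 = [3/5 -4/5 0; 4/5 3/5 0; 0 0 1]
T2·T1 = [-56/65 33/65 0; -33/65 -56/65 0; 0 0 1]
T3·…·T1 = [-56/65 33/65 -6; -33/65 -56/65 4; 0 0 1]
det M = 1; M⁻¹ = [-56/65 -33/65 -204/65; 33/65 -56/65 422/65; 0 0 1]
M⁻¹ · (-2174/325, 1168/325)ᵀ = (4/5, 0)ᵀ

p = (4/5, 0)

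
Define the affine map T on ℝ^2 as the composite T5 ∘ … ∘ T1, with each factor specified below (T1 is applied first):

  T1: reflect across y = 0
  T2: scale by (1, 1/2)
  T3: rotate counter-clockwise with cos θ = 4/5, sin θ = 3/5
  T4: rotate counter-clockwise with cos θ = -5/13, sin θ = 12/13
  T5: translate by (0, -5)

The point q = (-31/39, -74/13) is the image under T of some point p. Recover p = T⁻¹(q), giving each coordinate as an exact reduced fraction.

p = (1/3, -2)

T1 = [1 0 0; 0 -1 0; 0 0 1]
T2·T1 = [1 0 0; 0 -1/2 0; 0 0 1]
T3·…·T1 = [4/5 3/10 0; 3/5 -2/5 0; 0 0 1]
T4·…·T1 = [-56/65 33/130 0; 33/65 28/65 0; 0 0 1]
T5·…·T1 = [-56/65 33/130 0; 33/65 28/65 -5; 0 0 1]
det M = -1/2; M⁻¹ = [-56/65 33/65 33/13; 66/65 112/65 112/13; 0 0 1]
M⁻¹ · (-31/39, -74/13)ᵀ = (1/3, -2)ᵀ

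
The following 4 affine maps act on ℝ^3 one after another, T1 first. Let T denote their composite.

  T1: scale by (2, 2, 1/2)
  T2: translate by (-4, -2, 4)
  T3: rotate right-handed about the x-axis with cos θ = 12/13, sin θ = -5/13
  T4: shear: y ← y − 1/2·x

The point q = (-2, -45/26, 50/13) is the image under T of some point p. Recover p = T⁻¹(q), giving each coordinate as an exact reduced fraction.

T1 = [2 0 0 0; 0 2 0 0; 0 0 1/2 0; 0 0 0 1]
T2·T1 = [2 0 0 -4; 0 2 0 -2; 0 0 1/2 4; 0 0 0 1]
T3·…·T1 = [2 0 0 -4; 0 24/13 5/26 -4/13; 0 -10/13 6/13 58/13; 0 0 0 1]
T4·…·T1 = [2 0 0 -4; -1 24/13 5/26 22/13; 0 -10/13 6/13 58/13; 0 0 0 1]
det M = 2; M⁻¹ = [1/2 0 0 2; 3/13 6/13 -5/26 1; 5/13 10/13 24/13 -8; 0 0 0 1]
M⁻¹ · (-2, -45/26, 50/13)ᵀ = (1, -1, -3)ᵀ

p = (1, -1, -3)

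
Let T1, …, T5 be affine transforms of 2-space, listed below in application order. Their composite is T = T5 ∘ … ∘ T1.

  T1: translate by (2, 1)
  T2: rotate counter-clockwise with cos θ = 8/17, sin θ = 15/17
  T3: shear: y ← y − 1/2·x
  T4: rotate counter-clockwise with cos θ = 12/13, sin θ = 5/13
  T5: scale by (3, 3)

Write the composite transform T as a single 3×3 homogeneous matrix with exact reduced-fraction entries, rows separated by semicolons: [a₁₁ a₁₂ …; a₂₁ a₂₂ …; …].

T1 = [1 0 2; 0 1 1; 0 0 1]
T2·T1 = [8/17 -15/17 1/17; 15/17 8/17 38/17; 0 0 1]
T3·…·T1 = [8/17 -15/17 1/17; 11/17 31/34 75/34; 0 0 1]
T4·…·T1 = [41/221 -515/442 -27/34; 172/221 111/221 35/17; 0 0 1]
T5·…·T1 = [123/221 -1545/442 -81/34; 516/221 333/221 105/17; 0 0 1]

T = [123/221 -1545/442 -81/34; 516/221 333/221 105/17; 0 0 1]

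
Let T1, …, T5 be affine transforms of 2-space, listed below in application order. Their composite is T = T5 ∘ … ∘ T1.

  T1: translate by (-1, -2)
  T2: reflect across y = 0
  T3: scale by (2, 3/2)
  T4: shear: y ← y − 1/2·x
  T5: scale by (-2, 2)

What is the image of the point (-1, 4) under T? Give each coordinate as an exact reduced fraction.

T(p) = (8, -2)

T1 translate by (-1, -2): (-1, 4) → (-2, 2)
T2 reflect across y = 0: (-2, 2) → (-2, -2)
T3 scale by (2, 3/2): (-2, -2) → (-4, -3)
T4 shear: y ← y − 1/2·x: (-4, -3) → (-4, -1)
T5 scale by (-2, 2): (-4, -1) → (8, -2)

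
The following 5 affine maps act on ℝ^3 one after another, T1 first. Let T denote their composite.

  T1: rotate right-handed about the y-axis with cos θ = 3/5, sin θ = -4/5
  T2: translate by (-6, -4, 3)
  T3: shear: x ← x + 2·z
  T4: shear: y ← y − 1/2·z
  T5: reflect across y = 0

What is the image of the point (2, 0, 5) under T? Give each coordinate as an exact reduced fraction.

T1 rotate right-handed about the y-axis with cos θ = 3/5, sin θ = -4/5: (2, 0, 5) → (-14/5, 0, 23/5)
T2 translate by (-6, -4, 3): (-14/5, 0, 23/5) → (-44/5, -4, 38/5)
T3 shear: x ← x + 2·z: (-44/5, -4, 38/5) → (32/5, -4, 38/5)
T4 shear: y ← y − 1/2·z: (32/5, -4, 38/5) → (32/5, -39/5, 38/5)
T5 reflect across y = 0: (32/5, -39/5, 38/5) → (32/5, 39/5, 38/5)

T(p) = (32/5, 39/5, 38/5)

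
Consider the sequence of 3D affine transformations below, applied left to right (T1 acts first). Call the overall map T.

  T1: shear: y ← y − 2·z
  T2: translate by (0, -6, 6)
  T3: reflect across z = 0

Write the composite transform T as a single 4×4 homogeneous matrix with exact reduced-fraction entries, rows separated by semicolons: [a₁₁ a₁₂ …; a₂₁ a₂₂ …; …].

T = [1 0 0 0; 0 1 -2 -6; 0 0 -1 -6; 0 0 0 1]

T1 = [1 0 0 0; 0 1 -2 0; 0 0 1 0; 0 0 0 1]
T2·T1 = [1 0 0 0; 0 1 -2 -6; 0 0 1 6; 0 0 0 1]
T3·…·T1 = [1 0 0 0; 0 1 -2 -6; 0 0 -1 -6; 0 0 0 1]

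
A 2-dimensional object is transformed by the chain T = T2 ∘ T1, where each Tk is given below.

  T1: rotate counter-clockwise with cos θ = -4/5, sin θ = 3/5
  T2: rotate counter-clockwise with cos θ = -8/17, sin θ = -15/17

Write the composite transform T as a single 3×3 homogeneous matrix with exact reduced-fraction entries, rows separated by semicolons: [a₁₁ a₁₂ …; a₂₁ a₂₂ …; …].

T1 = [-4/5 -3/5 0; 3/5 -4/5 0; 0 0 1]
T2·T1 = [77/85 -36/85 0; 36/85 77/85 0; 0 0 1]

T = [77/85 -36/85 0; 36/85 77/85 0; 0 0 1]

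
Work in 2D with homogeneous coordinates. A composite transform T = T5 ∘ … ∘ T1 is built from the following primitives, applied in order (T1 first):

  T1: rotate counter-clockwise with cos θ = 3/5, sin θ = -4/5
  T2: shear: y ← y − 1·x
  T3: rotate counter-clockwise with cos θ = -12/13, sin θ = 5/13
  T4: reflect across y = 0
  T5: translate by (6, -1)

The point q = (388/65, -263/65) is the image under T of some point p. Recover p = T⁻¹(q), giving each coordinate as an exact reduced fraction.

T1 = [3/5 4/5 0; -4/5 3/5 0; 0 0 1]
T2·T1 = [3/5 4/5 0; -7/5 -1/5 0; 0 0 1]
T3·…·T1 = [-1/65 -43/65 0; 99/65 32/65 0; 0 0 1]
T4·…·T1 = [-1/65 -43/65 0; -99/65 -32/65 0; 0 0 1]
T5·…·T1 = [-1/65 -43/65 6; -99/65 -32/65 -1; 0 0 1]
det M = -1; M⁻¹ = [32/65 -43/65 -47/13; -99/65 1/65 119/13; 0 0 1]
M⁻¹ · (388/65, -263/65)ᵀ = (2, 0)ᵀ

p = (2, 0)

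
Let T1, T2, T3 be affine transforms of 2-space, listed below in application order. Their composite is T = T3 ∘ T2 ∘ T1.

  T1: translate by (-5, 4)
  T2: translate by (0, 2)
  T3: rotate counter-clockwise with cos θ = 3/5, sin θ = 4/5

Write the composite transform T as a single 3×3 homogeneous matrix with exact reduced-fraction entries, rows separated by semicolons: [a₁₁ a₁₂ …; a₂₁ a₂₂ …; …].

T1 = [1 0 -5; 0 1 4; 0 0 1]
T2·T1 = [1 0 -5; 0 1 6; 0 0 1]
T3·…·T1 = [3/5 -4/5 -39/5; 4/5 3/5 -2/5; 0 0 1]

T = [3/5 -4/5 -39/5; 4/5 3/5 -2/5; 0 0 1]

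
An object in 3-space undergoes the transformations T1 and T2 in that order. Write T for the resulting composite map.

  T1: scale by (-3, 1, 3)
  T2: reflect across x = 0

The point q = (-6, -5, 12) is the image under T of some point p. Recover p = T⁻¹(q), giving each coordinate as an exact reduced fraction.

p = (-2, -5, 4)

T1 = [-3 0 0 0; 0 1 0 0; 0 0 3 0; 0 0 0 1]
T2·T1 = [3 0 0 0; 0 1 0 0; 0 0 3 0; 0 0 0 1]
det M = 9; M⁻¹ = [1/3 0 0 0; 0 1 0 0; 0 0 1/3 0; 0 0 0 1]
M⁻¹ · (-6, -5, 12)ᵀ = (-2, -5, 4)ᵀ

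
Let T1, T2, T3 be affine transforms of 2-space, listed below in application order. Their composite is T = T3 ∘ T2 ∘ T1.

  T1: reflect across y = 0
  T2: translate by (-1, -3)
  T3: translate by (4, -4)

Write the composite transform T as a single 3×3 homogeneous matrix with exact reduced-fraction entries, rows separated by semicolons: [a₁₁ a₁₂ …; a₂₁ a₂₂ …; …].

T = [1 0 3; 0 -1 -7; 0 0 1]

T1 = [1 0 0; 0 -1 0; 0 0 1]
T2·T1 = [1 0 -1; 0 -1 -3; 0 0 1]
T3·…·T1 = [1 0 3; 0 -1 -7; 0 0 1]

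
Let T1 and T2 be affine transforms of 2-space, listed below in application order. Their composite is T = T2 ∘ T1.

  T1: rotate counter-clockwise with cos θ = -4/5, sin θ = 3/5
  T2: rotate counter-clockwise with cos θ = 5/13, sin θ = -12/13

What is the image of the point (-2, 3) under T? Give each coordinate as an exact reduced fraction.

T(p) = (-17/5, -6/5)

T1 rotate counter-clockwise with cos θ = -4/5, sin θ = 3/5: (-2, 3) → (-1/5, -18/5)
T2 rotate counter-clockwise with cos θ = 5/13, sin θ = -12/13: (-1/5, -18/5) → (-17/5, -6/5)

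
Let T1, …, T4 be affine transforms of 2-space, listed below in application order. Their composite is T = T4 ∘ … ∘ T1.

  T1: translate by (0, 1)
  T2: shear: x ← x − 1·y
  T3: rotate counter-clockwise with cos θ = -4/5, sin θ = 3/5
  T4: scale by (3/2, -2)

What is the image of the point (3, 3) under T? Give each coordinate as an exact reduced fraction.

T(p) = (-12/5, 38/5)

T1 translate by (0, 1): (3, 3) → (3, 4)
T2 shear: x ← x − 1·y: (3, 4) → (-1, 4)
T3 rotate counter-clockwise with cos θ = -4/5, sin θ = 3/5: (-1, 4) → (-8/5, -19/5)
T4 scale by (3/2, -2): (-8/5, -19/5) → (-12/5, 38/5)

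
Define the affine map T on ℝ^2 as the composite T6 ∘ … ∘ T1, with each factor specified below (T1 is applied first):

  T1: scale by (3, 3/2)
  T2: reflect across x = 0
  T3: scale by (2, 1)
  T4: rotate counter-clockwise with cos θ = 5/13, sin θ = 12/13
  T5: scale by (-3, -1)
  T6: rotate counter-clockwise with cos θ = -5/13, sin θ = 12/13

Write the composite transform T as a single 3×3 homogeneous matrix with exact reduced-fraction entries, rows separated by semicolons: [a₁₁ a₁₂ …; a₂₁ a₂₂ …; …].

T = [-1314/169 -180/169 0; 720/169 1371/338 0; 0 0 1]

T1 = [3 0 0; 0 3/2 0; 0 0 1]
T2·T1 = [-3 0 0; 0 3/2 0; 0 0 1]
T3·…·T1 = [-6 0 0; 0 3/2 0; 0 0 1]
T4·…·T1 = [-30/13 -18/13 0; -72/13 15/26 0; 0 0 1]
T5·…·T1 = [90/13 54/13 0; 72/13 -15/26 0; 0 0 1]
T6·…·T1 = [-1314/169 -180/169 0; 720/169 1371/338 0; 0 0 1]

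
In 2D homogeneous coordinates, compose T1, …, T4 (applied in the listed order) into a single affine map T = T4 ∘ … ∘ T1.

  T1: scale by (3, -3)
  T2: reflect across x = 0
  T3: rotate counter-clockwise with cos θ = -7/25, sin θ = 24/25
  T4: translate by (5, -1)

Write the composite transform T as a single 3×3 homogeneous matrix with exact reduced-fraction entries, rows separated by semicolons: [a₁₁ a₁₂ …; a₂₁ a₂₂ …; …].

T1 = [3 0 0; 0 -3 0; 0 0 1]
T2·T1 = [-3 0 0; 0 -3 0; 0 0 1]
T3·…·T1 = [21/25 72/25 0; -72/25 21/25 0; 0 0 1]
T4·…·T1 = [21/25 72/25 5; -72/25 21/25 -1; 0 0 1]

T = [21/25 72/25 5; -72/25 21/25 -1; 0 0 1]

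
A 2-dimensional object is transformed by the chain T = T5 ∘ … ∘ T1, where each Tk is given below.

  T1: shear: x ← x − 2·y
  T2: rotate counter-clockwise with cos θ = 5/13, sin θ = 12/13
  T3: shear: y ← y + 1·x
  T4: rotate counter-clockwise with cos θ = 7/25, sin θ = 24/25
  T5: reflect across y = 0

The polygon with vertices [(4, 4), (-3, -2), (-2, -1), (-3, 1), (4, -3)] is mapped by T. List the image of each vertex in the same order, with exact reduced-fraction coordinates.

image vertices: (1828/325, 2304/325), (-541/325, -913/325), (-84/325, -337/325), (1949/325, 1532/325), (-3982/325, -3401/325)

T1 shear: x ← x − 2·y: (4, 4) → (-4, 4); (-3, -2) → (1, -2); (-2, -1) → (0, -1); (-3, 1) → (-5, 1); (4, -3) → (10, -3)
T2 rotate counter-clockwise with cos θ = 5/13, sin θ = 12/13: (-4, 4) → (-68/13, -28/13); (1, -2) → (29/13, 2/13); (0, -1) → (12/13, -5/13); (-5, 1) → (-37/13, -55/13); (10, -3) → (86/13, 105/13)
T3 shear: y ← y + 1·x: (-68/13, -28/13) → (-68/13, -96/13); (29/13, 2/13) → (29/13, 31/13); (12/13, -5/13) → (12/13, 7/13); (-37/13, -55/13) → (-37/13, -92/13); (86/13, 105/13) → (86/13, 191/13)
T4 rotate counter-clockwise with cos θ = 7/25, sin θ = 24/25: (-68/13, -96/13) → (1828/325, -2304/325); (29/13, 31/13) → (-541/325, 913/325); (12/13, 7/13) → (-84/325, 337/325); (-37/13, -92/13) → (1949/325, -1532/325); (86/13, 191/13) → (-3982/325, 3401/325)
T5 reflect across y = 0: (1828/325, -2304/325) → (1828/325, 2304/325); (-541/325, 913/325) → (-541/325, -913/325); (-84/325, 337/325) → (-84/325, -337/325); (1949/325, -1532/325) → (1949/325, 1532/325); (-3982/325, 3401/325) → (-3982/325, -3401/325)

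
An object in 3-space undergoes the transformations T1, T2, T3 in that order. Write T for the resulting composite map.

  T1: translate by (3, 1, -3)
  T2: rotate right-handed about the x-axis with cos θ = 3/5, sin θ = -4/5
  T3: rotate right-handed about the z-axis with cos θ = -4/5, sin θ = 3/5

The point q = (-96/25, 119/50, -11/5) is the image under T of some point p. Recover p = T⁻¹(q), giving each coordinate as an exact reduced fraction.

p = (3/2, 1, 2)

T1 = [1 0 0 3; 0 1 0 1; 0 0 1 -3; 0 0 0 1]
T2·T1 = [1 0 0 3; 0 3/5 4/5 -9/5; 0 -4/5 3/5 -13/5; 0 0 0 1]
T3·…·T1 = [-4/5 -9/25 -12/25 -33/25; 3/5 -12/25 -16/25 81/25; 0 -4/5 3/5 -13/5; 0 0 0 1]
det M = 1; M⁻¹ = [-4/5 3/5 0 -3; -9/25 -12/25 -4/5 -1; -12/25 -16/25 3/5 3; 0 0 0 1]
M⁻¹ · (-96/25, 119/50, -11/5)ᵀ = (3/2, 1, 2)ᵀ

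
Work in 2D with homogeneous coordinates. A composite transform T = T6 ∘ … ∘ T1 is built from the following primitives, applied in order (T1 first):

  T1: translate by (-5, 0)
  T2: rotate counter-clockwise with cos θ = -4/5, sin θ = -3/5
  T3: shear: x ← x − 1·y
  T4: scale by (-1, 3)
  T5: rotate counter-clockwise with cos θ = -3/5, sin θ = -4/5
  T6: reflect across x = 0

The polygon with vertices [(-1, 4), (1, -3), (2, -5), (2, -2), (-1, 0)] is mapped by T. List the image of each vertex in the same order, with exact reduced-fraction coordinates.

image vertices: (-126/25, 118/25), (-237/25, -284/25), (-252/25, -389/25), (-171/25, -197/25), (-234/25, -138/25)

T1 translate by (-5, 0): (-1, 4) → (-6, 4); (1, -3) → (-4, -3); (2, -5) → (-3, -5); (2, -2) → (-3, -2); (-1, 0) → (-6, 0)
T2 rotate counter-clockwise with cos θ = -4/5, sin θ = -3/5: (-6, 4) → (36/5, 2/5); (-4, -3) → (7/5, 24/5); (-3, -5) → (-3/5, 29/5); (-3, -2) → (6/5, 17/5); (-6, 0) → (24/5, 18/5)
T3 shear: x ← x − 1·y: (36/5, 2/5) → (34/5, 2/5); (7/5, 24/5) → (-17/5, 24/5); (-3/5, 29/5) → (-32/5, 29/5); (6/5, 17/5) → (-11/5, 17/5); (24/5, 18/5) → (6/5, 18/5)
T4 scale by (-1, 3): (34/5, 2/5) → (-34/5, 6/5); (-17/5, 24/5) → (17/5, 72/5); (-32/5, 29/5) → (32/5, 87/5); (-11/5, 17/5) → (11/5, 51/5); (6/5, 18/5) → (-6/5, 54/5)
T5 rotate counter-clockwise with cos θ = -3/5, sin θ = -4/5: (-34/5, 6/5) → (126/25, 118/25); (17/5, 72/5) → (237/25, -284/25); (32/5, 87/5) → (252/25, -389/25); (11/5, 51/5) → (171/25, -197/25); (-6/5, 54/5) → (234/25, -138/25)
T6 reflect across x = 0: (126/25, 118/25) → (-126/25, 118/25); (237/25, -284/25) → (-237/25, -284/25); (252/25, -389/25) → (-252/25, -389/25); (171/25, -197/25) → (-171/25, -197/25); (234/25, -138/25) → (-234/25, -138/25)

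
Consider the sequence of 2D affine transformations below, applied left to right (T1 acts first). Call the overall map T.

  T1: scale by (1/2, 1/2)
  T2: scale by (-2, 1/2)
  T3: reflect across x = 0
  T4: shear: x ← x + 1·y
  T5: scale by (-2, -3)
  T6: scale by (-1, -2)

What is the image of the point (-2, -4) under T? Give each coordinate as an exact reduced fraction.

T(p) = (-6, -6)

T1 scale by (1/2, 1/2): (-2, -4) → (-1, -2)
T2 scale by (-2, 1/2): (-1, -2) → (2, -1)
T3 reflect across x = 0: (2, -1) → (-2, -1)
T4 shear: x ← x + 1·y: (-2, -1) → (-3, -1)
T5 scale by (-2, -3): (-3, -1) → (6, 3)
T6 scale by (-1, -2): (6, 3) → (-6, -6)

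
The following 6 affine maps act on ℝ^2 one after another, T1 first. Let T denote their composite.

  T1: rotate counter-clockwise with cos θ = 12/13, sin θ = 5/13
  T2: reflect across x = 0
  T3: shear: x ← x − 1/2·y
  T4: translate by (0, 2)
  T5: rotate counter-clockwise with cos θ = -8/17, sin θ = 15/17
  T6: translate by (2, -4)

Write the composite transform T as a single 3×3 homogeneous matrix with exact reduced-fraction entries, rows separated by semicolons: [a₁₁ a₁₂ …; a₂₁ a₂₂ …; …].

T = [41/221 -172/221 4/17; -515/442 -111/221 -84/17; 0 0 1]

T1 = [12/13 -5/13 0; 5/13 12/13 0; 0 0 1]
T2·T1 = [-12/13 5/13 0; 5/13 12/13 0; 0 0 1]
T3·…·T1 = [-29/26 -1/13 0; 5/13 12/13 0; 0 0 1]
T4·…·T1 = [-29/26 -1/13 0; 5/13 12/13 2; 0 0 1]
T5·…·T1 = [41/221 -172/221 -30/17; -515/442 -111/221 -16/17; 0 0 1]
T6·…·T1 = [41/221 -172/221 4/17; -515/442 -111/221 -84/17; 0 0 1]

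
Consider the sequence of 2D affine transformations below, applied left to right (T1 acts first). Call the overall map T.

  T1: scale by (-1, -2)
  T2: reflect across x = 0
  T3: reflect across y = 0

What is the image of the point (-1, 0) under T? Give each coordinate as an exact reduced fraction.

T(p) = (-1, 0)

T1 scale by (-1, -2): (-1, 0) → (1, 0)
T2 reflect across x = 0: (1, 0) → (-1, 0)
T3 reflect across y = 0: (-1, 0) → (-1, 0)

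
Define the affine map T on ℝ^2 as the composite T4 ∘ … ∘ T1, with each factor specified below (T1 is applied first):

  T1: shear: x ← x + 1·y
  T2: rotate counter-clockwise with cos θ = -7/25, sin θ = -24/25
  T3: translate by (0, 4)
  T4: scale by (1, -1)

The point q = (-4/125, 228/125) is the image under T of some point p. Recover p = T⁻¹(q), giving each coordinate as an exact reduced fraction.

p = (4, 8/5)

T1 = [1 1 0; 0 1 0; 0 0 1]
T2·T1 = [-7/25 17/25 0; -24/25 -31/25 0; 0 0 1]
T3·…·T1 = [-7/25 17/25 0; -24/25 -31/25 4; 0 0 1]
T4·…·T1 = [-7/25 17/25 0; 24/25 31/25 -4; 0 0 1]
det M = -1; M⁻¹ = [-31/25 17/25 68/25; 24/25 7/25 28/25; 0 0 1]
M⁻¹ · (-4/125, 228/125)ᵀ = (4, 8/5)ᵀ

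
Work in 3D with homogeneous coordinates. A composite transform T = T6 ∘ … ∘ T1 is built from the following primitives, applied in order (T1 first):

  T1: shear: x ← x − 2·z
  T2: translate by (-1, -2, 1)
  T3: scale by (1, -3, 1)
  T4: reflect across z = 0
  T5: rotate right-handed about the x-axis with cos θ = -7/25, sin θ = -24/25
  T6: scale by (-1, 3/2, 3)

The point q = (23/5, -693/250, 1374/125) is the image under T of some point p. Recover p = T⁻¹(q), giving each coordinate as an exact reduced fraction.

p = (0, 3, 9/5)

T1 = [1 0 -2 0; 0 1 0 0; 0 0 1 0; 0 0 0 1]
T2·T1 = [1 0 -2 -1; 0 1 0 -2; 0 0 1 1; 0 0 0 1]
T3·…·T1 = [1 0 -2 -1; 0 -3 0 6; 0 0 1 1; 0 0 0 1]
T4·…·T1 = [1 0 -2 -1; 0 -3 0 6; 0 0 -1 -1; 0 0 0 1]
T5·…·T1 = [1 0 -2 -1; 0 21/25 -24/25 -66/25; 0 72/25 7/25 -137/25; 0 0 0 1]
T6·…·T1 = [-1 0 2 1; 0 63/50 -36/25 -99/25; 0 216/25 21/25 -411/25; 0 0 0 1]
det M = -27/2; M⁻¹ = [-1 -32/25 14/75 -1; 0 14/225 8/75 2; 0 -16/25 7/75 -1; 0 0 0 1]
M⁻¹ · (23/5, -693/250, 1374/125)ᵀ = (0, 3, 9/5)ᵀ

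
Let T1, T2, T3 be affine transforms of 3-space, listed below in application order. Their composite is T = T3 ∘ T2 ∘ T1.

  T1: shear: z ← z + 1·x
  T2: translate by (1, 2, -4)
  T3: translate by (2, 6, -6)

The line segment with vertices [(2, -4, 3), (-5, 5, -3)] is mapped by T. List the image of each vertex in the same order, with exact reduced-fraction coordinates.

image vertices: (5, 4, -5), (-2, 13, -18)

T1 shear: z ← z + 1·x: (2, -4, 3) → (2, -4, 5); (-5, 5, -3) → (-5, 5, -8)
T2 translate by (1, 2, -4): (2, -4, 5) → (3, -2, 1); (-5, 5, -8) → (-4, 7, -12)
T3 translate by (2, 6, -6): (3, -2, 1) → (5, 4, -5); (-4, 7, -12) → (-2, 13, -18)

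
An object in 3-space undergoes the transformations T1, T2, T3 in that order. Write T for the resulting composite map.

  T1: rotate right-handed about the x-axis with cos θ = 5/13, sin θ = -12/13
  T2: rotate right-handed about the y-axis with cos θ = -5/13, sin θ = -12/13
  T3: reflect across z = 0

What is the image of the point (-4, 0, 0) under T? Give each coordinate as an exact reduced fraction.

T(p) = (20/13, 0, 48/13)

T1 rotate right-handed about the x-axis with cos θ = 5/13, sin θ = -12/13: (-4, 0, 0) → (-4, 0, 0)
T2 rotate right-handed about the y-axis with cos θ = -5/13, sin θ = -12/13: (-4, 0, 0) → (20/13, 0, -48/13)
T3 reflect across z = 0: (20/13, 0, -48/13) → (20/13, 0, 48/13)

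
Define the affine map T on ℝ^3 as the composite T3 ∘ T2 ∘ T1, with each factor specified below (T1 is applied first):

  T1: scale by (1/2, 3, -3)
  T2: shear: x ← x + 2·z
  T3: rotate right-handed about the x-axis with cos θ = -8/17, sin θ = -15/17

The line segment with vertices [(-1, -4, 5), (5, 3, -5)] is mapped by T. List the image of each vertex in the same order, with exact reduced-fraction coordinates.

image vertices: (-61/2, -129/17, 300/17), (65/2, 9, -15)

T1 scale by (1/2, 3, -3): (-1, -4, 5) → (-1/2, -12, -15); (5, 3, -5) → (5/2, 9, 15)
T2 shear: x ← x + 2·z: (-1/2, -12, -15) → (-61/2, -12, -15); (5/2, 9, 15) → (65/2, 9, 15)
T3 rotate right-handed about the x-axis with cos θ = -8/17, sin θ = -15/17: (-61/2, -12, -15) → (-61/2, -129/17, 300/17); (65/2, 9, 15) → (65/2, 9, -15)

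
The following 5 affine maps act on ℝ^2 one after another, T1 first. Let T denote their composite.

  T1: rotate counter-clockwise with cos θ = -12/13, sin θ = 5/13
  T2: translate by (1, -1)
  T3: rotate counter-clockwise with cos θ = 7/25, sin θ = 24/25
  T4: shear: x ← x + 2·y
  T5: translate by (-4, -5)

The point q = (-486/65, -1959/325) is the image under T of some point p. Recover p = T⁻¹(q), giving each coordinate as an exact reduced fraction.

p = (3, -1)

T1 = [-12/13 -5/13 0; 5/13 -12/13 0; 0 0 1]
T2·T1 = [-12/13 -5/13 1; 5/13 -12/13 -1; 0 0 1]
T3·…·T1 = [-204/325 253/325 31/25; -253/325 -204/325 17/25; 0 0 1]
T4·…·T1 = [-142/65 -31/65 13/5; -253/325 -204/325 17/25; 0 0 1]
T5·…·T1 = [-142/65 -31/65 -7/5; -253/325 -204/325 -108/25; 0 0 1]
det M = 1; M⁻¹ = [-204/325 31/65 384/325; 253/325 -142/65 -2713/325; 0 0 1]
M⁻¹ · (-486/65, -1959/325)ᵀ = (3, -1)ᵀ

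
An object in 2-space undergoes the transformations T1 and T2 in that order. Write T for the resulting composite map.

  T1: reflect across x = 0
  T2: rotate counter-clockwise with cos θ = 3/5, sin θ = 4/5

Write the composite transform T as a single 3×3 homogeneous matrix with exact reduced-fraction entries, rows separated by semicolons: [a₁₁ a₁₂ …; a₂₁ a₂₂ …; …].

T1 = [-1 0 0; 0 1 0; 0 0 1]
T2·T1 = [-3/5 -4/5 0; -4/5 3/5 0; 0 0 1]

T = [-3/5 -4/5 0; -4/5 3/5 0; 0 0 1]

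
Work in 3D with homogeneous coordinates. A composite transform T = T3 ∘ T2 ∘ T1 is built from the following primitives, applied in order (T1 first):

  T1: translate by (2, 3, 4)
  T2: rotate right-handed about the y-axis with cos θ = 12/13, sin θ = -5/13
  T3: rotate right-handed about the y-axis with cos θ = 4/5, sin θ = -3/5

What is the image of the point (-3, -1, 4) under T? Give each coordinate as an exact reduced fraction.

T(p) = (-37/5, 2, 16/5)

T1 translate by (2, 3, 4): (-3, -1, 4) → (-1, 2, 8)
T2 rotate right-handed about the y-axis with cos θ = 12/13, sin θ = -5/13: (-1, 2, 8) → (-4, 2, 7)
T3 rotate right-handed about the y-axis with cos θ = 4/5, sin θ = -3/5: (-4, 2, 7) → (-37/5, 2, 16/5)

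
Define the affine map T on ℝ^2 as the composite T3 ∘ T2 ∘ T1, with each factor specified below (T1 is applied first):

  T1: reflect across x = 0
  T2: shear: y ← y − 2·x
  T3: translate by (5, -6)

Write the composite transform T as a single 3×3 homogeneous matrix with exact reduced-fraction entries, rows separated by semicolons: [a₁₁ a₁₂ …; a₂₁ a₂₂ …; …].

T = [-1 0 5; 2 1 -6; 0 0 1]

T1 = [-1 0 0; 0 1 0; 0 0 1]
T2·T1 = [-1 0 0; 2 1 0; 0 0 1]
T3·…·T1 = [-1 0 5; 2 1 -6; 0 0 1]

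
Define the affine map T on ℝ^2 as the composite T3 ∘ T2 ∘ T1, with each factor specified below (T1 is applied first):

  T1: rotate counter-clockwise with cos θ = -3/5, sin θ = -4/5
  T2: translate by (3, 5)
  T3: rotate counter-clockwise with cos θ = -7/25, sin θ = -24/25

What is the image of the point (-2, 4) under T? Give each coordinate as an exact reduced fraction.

T(p) = (49/25, -207/25)

T1 rotate counter-clockwise with cos θ = -3/5, sin θ = -4/5: (-2, 4) → (22/5, -4/5)
T2 translate by (3, 5): (22/5, -4/5) → (37/5, 21/5)
T3 rotate counter-clockwise with cos θ = -7/25, sin θ = -24/25: (37/5, 21/5) → (49/25, -207/25)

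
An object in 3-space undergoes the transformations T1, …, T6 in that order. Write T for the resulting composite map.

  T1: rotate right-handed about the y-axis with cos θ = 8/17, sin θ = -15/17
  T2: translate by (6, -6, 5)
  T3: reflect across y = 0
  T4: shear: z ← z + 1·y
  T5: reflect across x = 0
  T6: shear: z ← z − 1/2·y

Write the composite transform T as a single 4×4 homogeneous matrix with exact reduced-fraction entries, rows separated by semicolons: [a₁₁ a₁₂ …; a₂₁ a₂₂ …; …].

T1 = [8/17 0 -15/17 0; 0 1 0 0; 15/17 0 8/17 0; 0 0 0 1]
T2·T1 = [8/17 0 -15/17 6; 0 1 0 -6; 15/17 0 8/17 5; 0 0 0 1]
T3·…·T1 = [8/17 0 -15/17 6; 0 -1 0 6; 15/17 0 8/17 5; 0 0 0 1]
T4·…·T1 = [8/17 0 -15/17 6; 0 -1 0 6; 15/17 -1 8/17 11; 0 0 0 1]
T5·…·T1 = [-8/17 0 15/17 -6; 0 -1 0 6; 15/17 -1 8/17 11; 0 0 0 1]
T6·…·T1 = [-8/17 0 15/17 -6; 0 -1 0 6; 15/17 -1/2 8/17 8; 0 0 0 1]

T = [-8/17 0 15/17 -6; 0 -1 0 6; 15/17 -1/2 8/17 8; 0 0 0 1]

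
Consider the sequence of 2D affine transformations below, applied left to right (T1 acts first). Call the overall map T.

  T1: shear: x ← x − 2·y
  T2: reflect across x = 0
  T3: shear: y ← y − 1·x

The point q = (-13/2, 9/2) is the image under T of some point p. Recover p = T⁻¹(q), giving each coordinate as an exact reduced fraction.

p = (5/2, -2)

T1 = [1 -2 0; 0 1 0; 0 0 1]
T2·T1 = [-1 2 0; 0 1 0; 0 0 1]
T3·…·T1 = [-1 2 0; 1 -1 0; 0 0 1]
det M = -1; M⁻¹ = [1 2 0; 1 1 0; 0 0 1]
M⁻¹ · (-13/2, 9/2)ᵀ = (5/2, -2)ᵀ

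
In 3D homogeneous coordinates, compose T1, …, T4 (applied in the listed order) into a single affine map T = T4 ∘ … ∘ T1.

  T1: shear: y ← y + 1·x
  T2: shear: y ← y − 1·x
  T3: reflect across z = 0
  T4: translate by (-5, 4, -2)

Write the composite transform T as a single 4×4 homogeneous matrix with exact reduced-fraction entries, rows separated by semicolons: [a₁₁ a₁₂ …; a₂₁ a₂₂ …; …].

T = [1 0 0 -5; 0 1 0 4; 0 0 -1 -2; 0 0 0 1]

T1 = [1 0 0 0; 1 1 0 0; 0 0 1 0; 0 0 0 1]
T2·T1 = [1 0 0 0; 0 1 0 0; 0 0 1 0; 0 0 0 1]
T3·…·T1 = [1 0 0 0; 0 1 0 0; 0 0 -1 0; 0 0 0 1]
T4·…·T1 = [1 0 0 -5; 0 1 0 4; 0 0 -1 -2; 0 0 0 1]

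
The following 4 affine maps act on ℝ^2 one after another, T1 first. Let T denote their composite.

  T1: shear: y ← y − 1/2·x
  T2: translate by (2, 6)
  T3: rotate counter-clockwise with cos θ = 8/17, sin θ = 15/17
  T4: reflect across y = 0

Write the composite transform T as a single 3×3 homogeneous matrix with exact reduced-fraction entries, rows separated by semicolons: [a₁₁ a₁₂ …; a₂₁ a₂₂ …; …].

T = [31/34 -15/17 -74/17; -11/17 -8/17 -78/17; 0 0 1]

T1 = [1 0 0; -1/2 1 0; 0 0 1]
T2·T1 = [1 0 2; -1/2 1 6; 0 0 1]
T3·…·T1 = [31/34 -15/17 -74/17; 11/17 8/17 78/17; 0 0 1]
T4·…·T1 = [31/34 -15/17 -74/17; -11/17 -8/17 -78/17; 0 0 1]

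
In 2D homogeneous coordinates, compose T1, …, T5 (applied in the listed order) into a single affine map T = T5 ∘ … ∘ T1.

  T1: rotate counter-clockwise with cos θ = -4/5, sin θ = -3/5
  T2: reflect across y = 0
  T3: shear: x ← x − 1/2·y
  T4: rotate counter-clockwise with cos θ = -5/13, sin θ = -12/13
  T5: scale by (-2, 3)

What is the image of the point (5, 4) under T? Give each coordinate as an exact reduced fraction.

T1 rotate counter-clockwise with cos θ = -4/5, sin θ = -3/5: (5, 4) → (-8/5, -31/5)
T2 reflect across y = 0: (-8/5, -31/5) → (-8/5, 31/5)
T3 shear: x ← x − 1/2·y: (-8/5, 31/5) → (-47/10, 31/5)
T4 rotate counter-clockwise with cos θ = -5/13, sin θ = -12/13: (-47/10, 31/5) → (979/130, 127/65)
T5 scale by (-2, 3): (979/130, 127/65) → (-979/65, 381/65)

T(p) = (-979/65, 381/65)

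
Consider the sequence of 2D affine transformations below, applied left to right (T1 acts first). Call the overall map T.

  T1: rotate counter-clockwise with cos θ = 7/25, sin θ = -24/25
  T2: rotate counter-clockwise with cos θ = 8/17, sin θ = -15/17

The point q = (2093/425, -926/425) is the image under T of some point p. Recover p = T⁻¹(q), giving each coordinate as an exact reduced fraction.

T1 = [7/25 24/25 0; -24/25 7/25 0; 0 0 1]
T2·T1 = [-304/425 297/425 0; -297/425 -304/425 0; 0 0 1]
det M = 1; M⁻¹ = [-304/425 -297/425 0; 297/425 -304/425 0; 0 0 1]
M⁻¹ · (2093/425, -926/425)ᵀ = (-2, 5)ᵀ

p = (-2, 5)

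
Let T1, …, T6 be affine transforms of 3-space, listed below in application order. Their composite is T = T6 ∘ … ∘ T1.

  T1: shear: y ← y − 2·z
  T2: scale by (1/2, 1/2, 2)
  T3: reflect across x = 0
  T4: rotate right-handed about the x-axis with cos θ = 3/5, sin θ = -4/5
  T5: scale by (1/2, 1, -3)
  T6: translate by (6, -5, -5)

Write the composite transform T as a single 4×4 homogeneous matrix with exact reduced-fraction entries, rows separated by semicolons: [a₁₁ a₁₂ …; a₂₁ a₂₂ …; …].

T = [-1/4 0 0 6; 0 3/10 1 -5; 0 6/5 -6 -5; 0 0 0 1]

T1 = [1 0 0 0; 0 1 -2 0; 0 0 1 0; 0 0 0 1]
T2·T1 = [1/2 0 0 0; 0 1/2 -1 0; 0 0 2 0; 0 0 0 1]
T3·…·T1 = [-1/2 0 0 0; 0 1/2 -1 0; 0 0 2 0; 0 0 0 1]
T4·…·T1 = [-1/2 0 0 0; 0 3/10 1 0; 0 -2/5 2 0; 0 0 0 1]
T5·…·T1 = [-1/4 0 0 0; 0 3/10 1 0; 0 6/5 -6 0; 0 0 0 1]
T6·…·T1 = [-1/4 0 0 6; 0 3/10 1 -5; 0 6/5 -6 -5; 0 0 0 1]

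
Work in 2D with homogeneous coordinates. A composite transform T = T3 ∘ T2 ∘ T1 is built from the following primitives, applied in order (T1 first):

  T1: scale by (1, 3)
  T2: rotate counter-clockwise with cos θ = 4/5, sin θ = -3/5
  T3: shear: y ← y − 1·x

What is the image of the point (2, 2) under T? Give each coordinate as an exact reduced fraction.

T(p) = (26/5, -8/5)

T1 scale by (1, 3): (2, 2) → (2, 6)
T2 rotate counter-clockwise with cos θ = 4/5, sin θ = -3/5: (2, 6) → (26/5, 18/5)
T3 shear: y ← y − 1·x: (26/5, 18/5) → (26/5, -8/5)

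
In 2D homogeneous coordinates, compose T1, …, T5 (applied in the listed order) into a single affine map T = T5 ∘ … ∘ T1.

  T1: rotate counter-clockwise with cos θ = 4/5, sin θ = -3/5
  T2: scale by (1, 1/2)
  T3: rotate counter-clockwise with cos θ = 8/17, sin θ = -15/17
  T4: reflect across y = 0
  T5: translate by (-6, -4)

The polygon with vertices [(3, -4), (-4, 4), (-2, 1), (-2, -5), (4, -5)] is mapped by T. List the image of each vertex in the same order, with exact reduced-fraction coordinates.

image vertices: (-279/34, -48/17), (-332/85, -512/85), (-95/17, -91/17), (-47/5, -37/5), (-742/85, -197/85)

T1 rotate counter-clockwise with cos θ = 4/5, sin θ = -3/5: (3, -4) → (0, -5); (-4, 4) → (-4/5, 28/5); (-2, 1) → (-1, 2); (-2, -5) → (-23/5, -14/5); (4, -5) → (1/5, -32/5)
T2 scale by (1, 1/2): (0, -5) → (0, -5/2); (-4/5, 28/5) → (-4/5, 14/5); (-1, 2) → (-1, 1); (-23/5, -14/5) → (-23/5, -7/5); (1/5, -32/5) → (1/5, -16/5)
T3 rotate counter-clockwise with cos θ = 8/17, sin θ = -15/17: (0, -5/2) → (-75/34, -20/17); (-4/5, 14/5) → (178/85, 172/85); (-1, 1) → (7/17, 23/17); (-23/5, -7/5) → (-17/5, 17/5); (1/5, -16/5) → (-232/85, -143/85)
T4 reflect across y = 0: (-75/34, -20/17) → (-75/34, 20/17); (178/85, 172/85) → (178/85, -172/85); (7/17, 23/17) → (7/17, -23/17); (-17/5, 17/5) → (-17/5, -17/5); (-232/85, -143/85) → (-232/85, 143/85)
T5 translate by (-6, -4): (-75/34, 20/17) → (-279/34, -48/17); (178/85, -172/85) → (-332/85, -512/85); (7/17, -23/17) → (-95/17, -91/17); (-17/5, -17/5) → (-47/5, -37/5); (-232/85, 143/85) → (-742/85, -197/85)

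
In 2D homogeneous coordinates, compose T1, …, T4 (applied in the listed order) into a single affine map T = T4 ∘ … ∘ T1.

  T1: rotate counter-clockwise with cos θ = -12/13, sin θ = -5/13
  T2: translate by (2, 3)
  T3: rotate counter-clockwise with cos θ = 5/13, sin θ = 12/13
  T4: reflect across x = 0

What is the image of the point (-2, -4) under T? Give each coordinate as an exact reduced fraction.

T(p) = (6, 5)

T1 rotate counter-clockwise with cos θ = -12/13, sin θ = -5/13: (-2, -4) → (4/13, 58/13)
T2 translate by (2, 3): (4/13, 58/13) → (30/13, 97/13)
T3 rotate counter-clockwise with cos θ = 5/13, sin θ = 12/13: (30/13, 97/13) → (-6, 5)
T4 reflect across x = 0: (-6, 5) → (6, 5)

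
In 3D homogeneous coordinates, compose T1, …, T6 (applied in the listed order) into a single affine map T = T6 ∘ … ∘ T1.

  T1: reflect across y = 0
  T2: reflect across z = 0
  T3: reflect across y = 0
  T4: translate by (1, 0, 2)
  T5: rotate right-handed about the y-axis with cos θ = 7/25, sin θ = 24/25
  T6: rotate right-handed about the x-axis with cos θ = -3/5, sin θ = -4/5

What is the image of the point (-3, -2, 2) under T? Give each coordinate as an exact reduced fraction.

T(p) = (-14/25, 342/125, 56/125)

T1 reflect across y = 0: (-3, -2, 2) → (-3, 2, 2)
T2 reflect across z = 0: (-3, 2, 2) → (-3, 2, -2)
T3 reflect across y = 0: (-3, 2, -2) → (-3, -2, -2)
T4 translate by (1, 0, 2): (-3, -2, -2) → (-2, -2, 0)
T5 rotate right-handed about the y-axis with cos θ = 7/25, sin θ = 24/25: (-2, -2, 0) → (-14/25, -2, 48/25)
T6 rotate right-handed about the x-axis with cos θ = -3/5, sin θ = -4/5: (-14/25, -2, 48/25) → (-14/25, 342/125, 56/125)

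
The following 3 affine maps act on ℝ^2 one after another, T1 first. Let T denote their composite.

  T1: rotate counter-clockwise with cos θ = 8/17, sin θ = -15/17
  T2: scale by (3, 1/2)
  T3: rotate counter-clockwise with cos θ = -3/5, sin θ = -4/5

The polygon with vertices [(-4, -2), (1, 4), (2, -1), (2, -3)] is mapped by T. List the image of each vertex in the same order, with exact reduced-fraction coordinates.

image vertices: (38/5, 678/85), (-34/5, -99/10), (-1, 9/17), (9/5, 429/85)

T1 rotate counter-clockwise with cos θ = 8/17, sin θ = -15/17: (-4, -2) → (-62/17, 44/17); (1, 4) → (4, 1); (2, -1) → (1/17, -38/17); (2, -3) → (-29/17, -54/17)
T2 scale by (3, 1/2): (-62/17, 44/17) → (-186/17, 22/17); (4, 1) → (12, 1/2); (1/17, -38/17) → (3/17, -19/17); (-29/17, -54/17) → (-87/17, -27/17)
T3 rotate counter-clockwise with cos θ = -3/5, sin θ = -4/5: (-186/17, 22/17) → (38/5, 678/85); (12, 1/2) → (-34/5, -99/10); (3/17, -19/17) → (-1, 9/17); (-87/17, -27/17) → (9/5, 429/85)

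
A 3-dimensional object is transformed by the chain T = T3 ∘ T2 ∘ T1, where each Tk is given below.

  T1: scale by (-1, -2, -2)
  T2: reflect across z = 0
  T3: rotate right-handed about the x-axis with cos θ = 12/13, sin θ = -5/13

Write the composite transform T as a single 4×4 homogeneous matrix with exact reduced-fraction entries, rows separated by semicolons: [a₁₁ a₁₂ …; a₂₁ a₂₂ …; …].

T1 = [-1 0 0 0; 0 -2 0 0; 0 0 -2 0; 0 0 0 1]
T2·T1 = [-1 0 0 0; 0 -2 0 0; 0 0 2 0; 0 0 0 1]
T3·…·T1 = [-1 0 0 0; 0 -24/13 10/13 0; 0 10/13 24/13 0; 0 0 0 1]

T = [-1 0 0 0; 0 -24/13 10/13 0; 0 10/13 24/13 0; 0 0 0 1]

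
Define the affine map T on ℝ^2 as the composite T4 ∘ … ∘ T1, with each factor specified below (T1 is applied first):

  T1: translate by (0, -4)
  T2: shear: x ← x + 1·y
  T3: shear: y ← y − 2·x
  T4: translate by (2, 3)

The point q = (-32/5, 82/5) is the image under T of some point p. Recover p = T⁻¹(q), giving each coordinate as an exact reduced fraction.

p = (-5, 3/5)

T1 = [1 0 0; 0 1 -4; 0 0 1]
T2·T1 = [1 1 -4; 0 1 -4; 0 0 1]
T3·…·T1 = [1 1 -4; -2 -1 4; 0 0 1]
T4·…·T1 = [1 1 -2; -2 -1 7; 0 0 1]
det M = 1; M⁻¹ = [-1 -1 5; 2 1 -3; 0 0 1]
M⁻¹ · (-32/5, 82/5)ᵀ = (-5, 3/5)ᵀ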